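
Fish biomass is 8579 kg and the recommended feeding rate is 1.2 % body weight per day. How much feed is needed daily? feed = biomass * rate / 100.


Feeding rate fraction = 1.2% / 100 = 0.012
Daily feed = 8579 kg * 0.012 = 102.948 kg/day

102.948 kg/day


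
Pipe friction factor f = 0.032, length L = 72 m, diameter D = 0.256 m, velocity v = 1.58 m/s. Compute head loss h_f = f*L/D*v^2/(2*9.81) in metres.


v^2 = 1.58^2 = 2.4964 m^2/s^2
L/D = 72/0.256 = 281.25
h_f = f*(L/D)*v^2/(2g) = 0.032 * 281.25 * 2.4964 / 19.62 = 1.14514 m

1.14514 m


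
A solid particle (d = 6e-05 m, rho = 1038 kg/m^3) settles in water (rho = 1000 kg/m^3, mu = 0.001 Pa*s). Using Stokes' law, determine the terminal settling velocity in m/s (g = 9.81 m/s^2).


Density difference: rho_p - rho_f = 1038 - 1000 = 38 kg/m^3
d^2 = (6e-05)^2 = 3.6e-09 m^2
Numerator = (rho_p - rho_f) * g * d^2 = 38 * 9.81 * 3.6e-09 = 1.342008e-06
Denominator = 18 * mu = 18 * 0.001 = 0.018
v_s = 1.342008e-06 / 0.018 = 7.4556e-05 m/s
Check: Re = rho_f * v_s * d / mu = 1000 * 7.4556e-05 * 6e-05 / 0.001 = 0.00447 < 1, so Stokes' law applies.

7.4556e-05 m/s


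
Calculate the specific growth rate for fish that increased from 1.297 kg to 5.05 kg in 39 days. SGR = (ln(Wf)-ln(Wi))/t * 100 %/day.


ln(W_f) = ln(5.05) = 1.6193882
ln(W_i) = ln(1.297) = 0.26005391
ln(W_f) - ln(W_i) = 1.6193882 - 0.26005391 = 1.3593343
SGR = 1.3593343 / 39 * 100 = 3.48547 %/day

3.48547 %/day


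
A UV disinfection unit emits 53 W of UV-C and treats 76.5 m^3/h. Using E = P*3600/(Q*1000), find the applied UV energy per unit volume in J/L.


Energy delivered per hour = 53 W * 3600 s = 190800 J/h
Volume treated per hour = 76.5 m^3/h * 1000 = 76500 L/h
dose = 190800 / 76500 = 2.49412 J/L

2.49412 J/L


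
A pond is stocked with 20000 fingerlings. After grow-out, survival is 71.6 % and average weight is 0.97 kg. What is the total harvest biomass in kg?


Survivors = 20000 * 71.6/100 = 14320 fish
Harvest biomass = survivors * W_f = 14320 * 0.97 = 13890.4 kg

13890.4 kg


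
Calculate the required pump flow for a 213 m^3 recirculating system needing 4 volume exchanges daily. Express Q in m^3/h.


Daily recirculation volume = 213 m^3 * 4 = 852 m^3/day
Flow rate Q = daily volume / 24 h = 852 / 24 = 35.5 m^3/h

35.5 m^3/h


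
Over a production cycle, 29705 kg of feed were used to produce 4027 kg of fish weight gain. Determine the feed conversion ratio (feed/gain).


FCR = feed consumed / weight gained
FCR = 29705 kg / 4027 kg = 7.37646

7.37646


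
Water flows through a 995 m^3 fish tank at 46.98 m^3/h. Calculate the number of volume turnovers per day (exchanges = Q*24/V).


Daily flow volume = 46.98 m^3/h * 24 h = 1127.52 m^3/day
Exchanges = daily flow / tank volume = 1127.52 / 995 = 1.13319 exchanges/day

1.13319 exchanges/day


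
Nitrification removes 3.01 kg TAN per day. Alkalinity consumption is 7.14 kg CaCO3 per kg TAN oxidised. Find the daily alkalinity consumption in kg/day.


Alkalinity factor: 7.14 kg CaCO3 consumed per kg TAN nitrified
alk = 3.01 kg TAN * 7.14 = 21.4914 kg CaCO3/day

21.4914 kg CaCO3/day


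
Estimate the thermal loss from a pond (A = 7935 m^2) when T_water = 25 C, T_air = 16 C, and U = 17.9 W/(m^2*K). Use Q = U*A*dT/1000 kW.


Temperature difference dT = 25 - 16 = 9 K
Heat loss (W) = U * A * dT = 17.9 * 7935 * 9 = 1278328.5 W
Convert to kW: 1278328.5 / 1000 = 1278.3285 kW

1278.3285 kW


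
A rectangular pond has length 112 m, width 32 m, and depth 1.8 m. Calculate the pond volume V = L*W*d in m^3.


Base area = L * W = 112 * 32 = 3584 m^2
Volume = area * depth = 3584 * 1.8 = 6451.2 m^3

6451.2 m^3


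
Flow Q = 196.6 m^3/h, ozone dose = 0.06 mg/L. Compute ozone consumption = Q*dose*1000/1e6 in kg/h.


O3 demand (mg/h) = Q * dose * 1000 = 196.6 * 0.06 * 1000 = 11796 mg/h
Convert mg to kg: 11796 / 1e6 = 0.011796 kg/h

0.011796 kg/h


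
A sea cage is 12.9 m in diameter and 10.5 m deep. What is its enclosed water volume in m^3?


r = d/2 = 12.9/2 = 6.45 m
Base area = pi*r^2 = pi*6.45^2 = 130.69811 m^2
Volume = 130.69811 * 10.5 = 1372.33 m^3

1372.33 m^3


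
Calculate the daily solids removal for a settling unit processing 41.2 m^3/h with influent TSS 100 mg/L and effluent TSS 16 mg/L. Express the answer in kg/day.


Concentration drop: TSS_in - TSS_out = 100 - 16 = 84 mg/L
Hourly solids removed = Q * dTSS = 41.2 m^3/h * 84 mg/L = 3460.8 g/h  (m^3/h * mg/L = g/h)
Daily solids removed = 3460.8 * 24 = 83059.2 g/day
Convert g to kg: 83059.2 / 1000 = 83.0592 kg/day

83.0592 kg/day


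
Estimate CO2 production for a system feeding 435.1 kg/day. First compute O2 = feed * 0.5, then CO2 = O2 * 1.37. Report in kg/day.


O2 = 435.1 * 0.5 = 217.55
CO2 = 217.55 * 1.37 = 298.0435

298.0435 kg/day


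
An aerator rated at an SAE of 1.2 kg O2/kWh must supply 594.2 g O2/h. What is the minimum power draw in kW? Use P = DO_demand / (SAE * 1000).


SAE in g O2/kWh = 1.2 * 1000 = 1200 g/kWh
P = DO_demand / SAE_g = 594.2 / 1200 = 0.495167 kW

0.495167 kW


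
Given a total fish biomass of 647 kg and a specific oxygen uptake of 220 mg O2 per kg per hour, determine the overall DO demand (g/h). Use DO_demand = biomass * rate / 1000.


Total O2 consumption (mg/h) = 647 kg * 220 mg/(kg*h) = 142340 mg/h
Convert to g/h: 142340 / 1000 = 142.34 g/h

142.34 g/h


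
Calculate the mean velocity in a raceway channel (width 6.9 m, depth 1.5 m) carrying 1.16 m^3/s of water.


Cross-sectional area = W * d = 6.9 * 1.5 = 10.35 m^2
Velocity = Q / A = 1.16 / 10.35 = 0.112077 m/s

0.112077 m/s


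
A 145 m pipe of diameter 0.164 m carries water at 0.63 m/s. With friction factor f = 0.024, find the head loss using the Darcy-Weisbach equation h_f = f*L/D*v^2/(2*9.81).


v^2 = 0.63^2 = 0.3969 m^2/s^2
L/D = 145/0.164 = 884.14634
h_f = f*(L/D)*v^2/(2g) = 0.024 * 884.14634 * 0.3969 / 19.62 = 0.429257 m

0.429257 m


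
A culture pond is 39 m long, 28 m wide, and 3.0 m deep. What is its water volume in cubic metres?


Base area = L * W = 39 * 28 = 1092 m^2
Volume = area * depth = 1092 * 3.0 = 3276 m^3

3276 m^3


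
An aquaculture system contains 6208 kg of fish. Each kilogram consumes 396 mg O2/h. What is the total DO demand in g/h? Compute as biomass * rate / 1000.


Total O2 consumption (mg/h) = 6208 kg * 396 mg/(kg*h) = 2458368 mg/h
Convert to g/h: 2458368 / 1000 = 2458.368 g/h

2458.368 g/h


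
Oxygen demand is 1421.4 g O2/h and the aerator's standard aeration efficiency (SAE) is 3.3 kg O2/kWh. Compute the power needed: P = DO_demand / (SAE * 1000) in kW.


SAE in g O2/kWh = 3.3 * 1000 = 3300 g/kWh
P = DO_demand / SAE_g = 1421.4 / 3300 = 0.430727 kW

0.430727 kW


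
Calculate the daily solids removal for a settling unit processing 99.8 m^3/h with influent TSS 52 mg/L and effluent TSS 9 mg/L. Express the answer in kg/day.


Concentration drop: TSS_in - TSS_out = 52 - 9 = 43 mg/L
Hourly solids removed = Q * dTSS = 99.8 m^3/h * 43 mg/L = 4291.4 g/h  (m^3/h * mg/L = g/h)
Daily solids removed = 4291.4 * 24 = 102993.6 g/day
Convert g to kg: 102993.6 / 1000 = 102.9936 kg/day

102.9936 kg/day


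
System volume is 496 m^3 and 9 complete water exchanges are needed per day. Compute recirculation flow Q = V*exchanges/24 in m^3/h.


Daily recirculation volume = 496 m^3 * 9 = 4464 m^3/day
Flow rate Q = daily volume / 24 h = 4464 / 24 = 186 m^3/h

186 m^3/h


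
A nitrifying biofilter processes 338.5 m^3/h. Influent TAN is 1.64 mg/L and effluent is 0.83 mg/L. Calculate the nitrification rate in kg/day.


Concentration drop: TAN_in - TAN_out = 1.64 - 0.83 = 0.81 mg/L
Hourly TAN removed = Q * dTAN = 338.5 m^3/h * 0.81 mg/L = 274.185 g/h  (m^3/h * mg/L = g/h)
Daily TAN removed = 274.185 * 24 = 6580.44 g/day
Convert to kg/day: 6580.44 / 1000 = 6.58044 kg/day

6.58044 kg/day


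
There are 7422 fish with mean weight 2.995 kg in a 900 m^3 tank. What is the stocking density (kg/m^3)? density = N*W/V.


Total biomass = 7422 fish * 2.995 kg = 22228.89 kg
Density = total biomass / volume = 22228.89 / 900 = 24.6988 kg/m^3

24.6988 kg/m^3


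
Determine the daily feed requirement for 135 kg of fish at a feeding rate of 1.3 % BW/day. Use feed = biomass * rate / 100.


Feeding rate fraction = 1.3% / 100 = 0.013
Daily feed = 135 kg * 0.013 = 1.755 kg/day

1.755 kg/day


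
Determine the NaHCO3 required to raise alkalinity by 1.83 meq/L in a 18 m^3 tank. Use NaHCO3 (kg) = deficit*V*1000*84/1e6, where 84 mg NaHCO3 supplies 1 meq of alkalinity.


Tank volume in L = 18 m^3 * 1000 = 18000 L
Total meq required = 1.83 meq/L * 18000 L = 32940 meq
NaHCO3 mass = 32940 meq * 84 mg/meq / 1e6 = 2.76696 kg

2.76696 kg


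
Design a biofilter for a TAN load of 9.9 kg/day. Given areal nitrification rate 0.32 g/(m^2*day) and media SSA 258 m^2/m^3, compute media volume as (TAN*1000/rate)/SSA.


A = 9.9*1000 / 0.32 = 30937.5 m^2
V = 30937.5 / 258 = 119.913

119.913 m^3


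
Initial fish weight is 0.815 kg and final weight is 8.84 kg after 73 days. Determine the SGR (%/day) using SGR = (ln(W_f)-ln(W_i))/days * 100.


ln(W_f) = ln(8.84) = 2.1792869
ln(W_i) = ln(0.815) = -0.20456717
ln(W_f) - ln(W_i) = 2.1792869 - -0.20456717 = 2.3838541
SGR = 2.3838541 / 73 * 100 = 3.26555 %/day

3.26555 %/day


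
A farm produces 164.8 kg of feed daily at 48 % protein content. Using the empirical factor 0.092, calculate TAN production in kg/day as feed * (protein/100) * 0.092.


Protein in feed = 164.8 * 48/100 = 79.104 kg/day
TAN = protein * 0.092 = 79.104 * 0.092 = 7.277568 kg/day

7.277568 kg/day


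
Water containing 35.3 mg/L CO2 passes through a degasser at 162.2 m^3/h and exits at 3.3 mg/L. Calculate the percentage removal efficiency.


CO2_out / CO2_in = 3.3 / 35.3 = 0.093484419
Fraction remaining = 0.093484419
efficiency = (1 - 0.093484419) * 100 = 90.6516 %

90.6516 %


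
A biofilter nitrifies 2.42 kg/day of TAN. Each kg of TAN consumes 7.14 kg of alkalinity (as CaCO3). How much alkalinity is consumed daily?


Alkalinity factor: 7.14 kg CaCO3 consumed per kg TAN nitrified
alk = 2.42 kg TAN * 7.14 = 17.2788 kg CaCO3/day

17.2788 kg CaCO3/day


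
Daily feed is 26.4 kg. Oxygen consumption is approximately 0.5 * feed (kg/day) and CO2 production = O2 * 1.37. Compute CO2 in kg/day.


O2 = 26.4 * 0.5 = 13.2
CO2 = 13.2 * 1.37 = 18.084

18.084 kg/day


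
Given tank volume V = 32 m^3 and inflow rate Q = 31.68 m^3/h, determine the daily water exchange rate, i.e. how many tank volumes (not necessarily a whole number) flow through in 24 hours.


Daily flow volume = 31.68 m^3/h * 24 h = 760.32 m^3/day
Exchanges = daily flow / tank volume = 760.32 / 32 = 23.76 exchanges/day

23.76 exchanges/day


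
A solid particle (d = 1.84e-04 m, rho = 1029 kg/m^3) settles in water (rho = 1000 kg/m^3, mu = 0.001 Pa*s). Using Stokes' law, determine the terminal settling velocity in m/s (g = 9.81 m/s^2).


Density difference: rho_p - rho_f = 1029 - 1000 = 29 kg/m^3
d^2 = (1.84e-04)^2 = 3.3856e-08 m^2
Numerator = (rho_p - rho_f) * g * d^2 = 29 * 9.81 * 3.3856e-08 = 9.6316934e-06
Denominator = 18 * mu = 18 * 0.001 = 0.018
v_s = 9.6316934e-06 / 0.018 = 5.35094e-04 m/s
Check: Re = rho_f * v_s * d / mu = 1000 * 5.35094e-04 * 1.84e-04 / 0.001 = 0.0985 < 1, so Stokes' law applies.

5.35094e-04 m/s


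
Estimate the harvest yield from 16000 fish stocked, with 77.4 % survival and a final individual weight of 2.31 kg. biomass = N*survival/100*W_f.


Survivors = 16000 * 77.4/100 = 12384 fish
Harvest biomass = survivors * W_f = 12384 * 2.31 = 28607.04 kg

28607.04 kg


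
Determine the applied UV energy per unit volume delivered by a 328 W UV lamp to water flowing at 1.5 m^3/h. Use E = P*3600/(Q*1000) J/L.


Energy delivered per hour = 328 W * 3600 s = 1180800 J/h
Volume treated per hour = 1.5 m^3/h * 1000 = 1500 L/h
dose = 1180800 / 1500 = 787.2 J/L

787.2 J/L


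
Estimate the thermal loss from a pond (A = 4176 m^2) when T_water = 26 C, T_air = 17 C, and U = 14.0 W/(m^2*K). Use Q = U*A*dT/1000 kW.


Temperature difference dT = 26 - 17 = 9 K
Heat loss (W) = U * A * dT = 14.0 * 4176 * 9 = 526176 W
Convert to kW: 526176 / 1000 = 526.176 kW

526.176 kW


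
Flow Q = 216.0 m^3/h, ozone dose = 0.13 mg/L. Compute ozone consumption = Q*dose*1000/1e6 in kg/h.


O3 demand (mg/h) = Q * dose * 1000 = 216.0 * 0.13 * 1000 = 28080 mg/h
Convert mg to kg: 28080 / 1e6 = 0.02808 kg/h

0.02808 kg/h


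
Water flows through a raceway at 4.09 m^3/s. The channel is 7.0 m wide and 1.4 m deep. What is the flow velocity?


Cross-sectional area = W * d = 7.0 * 1.4 = 9.8 m^2
Velocity = Q / A = 4.09 / 9.8 = 0.417347 m/s

0.417347 m/s


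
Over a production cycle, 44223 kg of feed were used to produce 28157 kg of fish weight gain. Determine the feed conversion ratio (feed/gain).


FCR = feed consumed / weight gained
FCR = 44223 kg / 28157 kg = 1.57059

1.57059


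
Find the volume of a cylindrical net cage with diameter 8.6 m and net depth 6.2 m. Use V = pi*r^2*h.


r = d/2 = 8.6/2 = 4.3 m
Base area = pi*r^2 = pi*4.3^2 = 58.088048 m^2
Volume = 58.088048 * 6.2 = 360.146 m^3

360.146 m^3


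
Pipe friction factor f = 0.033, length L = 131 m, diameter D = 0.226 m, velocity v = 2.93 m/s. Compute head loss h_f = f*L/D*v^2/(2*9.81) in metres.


v^2 = 2.93^2 = 8.5849 m^2/s^2
L/D = 131/0.226 = 579.64602
h_f = f*(L/D)*v^2/(2g) = 0.033 * 579.64602 * 8.5849 / 19.62 = 8.36976 m

8.36976 m


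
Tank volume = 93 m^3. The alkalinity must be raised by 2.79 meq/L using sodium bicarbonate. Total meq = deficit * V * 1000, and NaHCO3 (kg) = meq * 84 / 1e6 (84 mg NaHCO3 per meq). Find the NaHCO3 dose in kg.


Tank volume in L = 93 m^3 * 1000 = 93000 L
Total meq required = 2.79 meq/L * 93000 L = 259470 meq
NaHCO3 mass = 259470 meq * 84 mg/meq / 1e6 = 21.7955 kg

21.7955 kg


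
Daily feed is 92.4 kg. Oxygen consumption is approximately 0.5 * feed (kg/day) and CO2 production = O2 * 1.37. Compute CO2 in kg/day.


O2 = 92.4 * 0.5 = 46.2
CO2 = 46.2 * 1.37 = 63.294

63.294 kg/day


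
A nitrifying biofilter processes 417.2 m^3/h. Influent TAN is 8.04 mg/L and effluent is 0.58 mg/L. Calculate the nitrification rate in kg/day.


Concentration drop: TAN_in - TAN_out = 8.04 - 0.58 = 7.46 mg/L
Hourly TAN removed = Q * dTAN = 417.2 m^3/h * 7.46 mg/L = 3112.312 g/h  (m^3/h * mg/L = g/h)
Daily TAN removed = 3112.312 * 24 = 74695.488 g/day
Convert to kg/day: 74695.488 / 1000 = 74.695488 kg/day

74.695488 kg/day


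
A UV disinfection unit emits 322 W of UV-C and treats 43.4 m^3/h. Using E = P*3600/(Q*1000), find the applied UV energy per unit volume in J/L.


Energy delivered per hour = 322 W * 3600 s = 1159200 J/h
Volume treated per hour = 43.4 m^3/h * 1000 = 43400 L/h
dose = 1159200 / 43400 = 26.7097 J/L

26.7097 J/L


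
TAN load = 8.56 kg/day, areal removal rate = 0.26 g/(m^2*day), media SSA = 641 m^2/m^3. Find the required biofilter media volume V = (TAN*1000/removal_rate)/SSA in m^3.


A = 8.56*1000 / 0.26 = 32923.077 m^2
V = 32923.077 / 641 = 51.3621

51.3621 m^3


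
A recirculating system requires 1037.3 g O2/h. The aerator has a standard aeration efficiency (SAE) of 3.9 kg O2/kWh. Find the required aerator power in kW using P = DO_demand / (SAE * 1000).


SAE in g O2/kWh = 3.9 * 1000 = 3900 g/kWh
P = DO_demand / SAE_g = 1037.3 / 3900 = 0.265974 kW

0.265974 kW


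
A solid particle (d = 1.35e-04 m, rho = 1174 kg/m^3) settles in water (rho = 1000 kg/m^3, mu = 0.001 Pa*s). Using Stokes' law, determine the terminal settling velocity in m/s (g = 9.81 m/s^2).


Density difference: rho_p - rho_f = 1174 - 1000 = 174 kg/m^3
d^2 = (1.35e-04)^2 = 1.8225e-08 m^2
Numerator = (rho_p - rho_f) * g * d^2 = 174 * 9.81 * 1.8225e-08 = 3.1108982e-05
Denominator = 18 * mu = 18 * 0.001 = 0.018
v_s = 3.1108982e-05 / 0.018 = 0.00172828 m/s
Check: Re = rho_f * v_s * d / mu = 1000 * 0.00172828 * 1.35e-04 / 0.001 = 0.233 < 1, so Stokes' law applies.

0.00172828 m/s


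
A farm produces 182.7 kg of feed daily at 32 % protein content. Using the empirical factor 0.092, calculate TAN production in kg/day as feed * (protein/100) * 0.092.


Protein in feed = 182.7 * 32/100 = 58.464 kg/day
TAN = protein * 0.092 = 58.464 * 0.092 = 5.378688 kg/day

5.378688 kg/day


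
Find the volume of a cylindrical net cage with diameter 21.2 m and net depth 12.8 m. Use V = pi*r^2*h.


r = d/2 = 21.2/2 = 10.6 m
Base area = pi*r^2 = pi*10.6^2 = 352.98935 m^2
Volume = 352.98935 * 12.8 = 4518.26 m^3

4518.26 m^3


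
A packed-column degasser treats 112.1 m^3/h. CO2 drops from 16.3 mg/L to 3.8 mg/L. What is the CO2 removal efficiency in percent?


CO2_out / CO2_in = 3.8 / 16.3 = 0.23312883
Fraction remaining = 0.23312883
efficiency = (1 - 0.23312883) * 100 = 76.6871 %

76.6871 %


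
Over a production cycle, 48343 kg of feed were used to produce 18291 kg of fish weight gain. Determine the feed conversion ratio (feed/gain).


FCR = feed consumed / weight gained
FCR = 48343 kg / 18291 kg = 2.64299

2.64299


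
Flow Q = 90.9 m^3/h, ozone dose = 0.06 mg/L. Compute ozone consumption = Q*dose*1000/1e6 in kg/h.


O3 demand (mg/h) = Q * dose * 1000 = 90.9 * 0.06 * 1000 = 5454 mg/h
Convert mg to kg: 5454 / 1e6 = 0.005454 kg/h

0.005454 kg/h


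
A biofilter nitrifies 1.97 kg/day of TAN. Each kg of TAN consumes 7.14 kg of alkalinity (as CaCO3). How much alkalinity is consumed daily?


Alkalinity factor: 7.14 kg CaCO3 consumed per kg TAN nitrified
alk = 1.97 kg TAN * 7.14 = 14.0658 kg CaCO3/day

14.0658 kg CaCO3/day


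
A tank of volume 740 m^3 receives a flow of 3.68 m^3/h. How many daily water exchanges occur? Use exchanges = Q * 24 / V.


Daily flow volume = 3.68 m^3/h * 24 h = 88.32 m^3/day
Exchanges = daily flow / tank volume = 88.32 / 740 = 0.119351 exchanges/day

0.119351 exchanges/day


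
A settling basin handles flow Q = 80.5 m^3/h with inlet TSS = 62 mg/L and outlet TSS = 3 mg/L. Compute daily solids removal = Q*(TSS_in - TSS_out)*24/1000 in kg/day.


Concentration drop: TSS_in - TSS_out = 62 - 3 = 59 mg/L
Hourly solids removed = Q * dTSS = 80.5 m^3/h * 59 mg/L = 4749.5 g/h  (m^3/h * mg/L = g/h)
Daily solids removed = 4749.5 * 24 = 113988 g/day
Convert g to kg: 113988 / 1000 = 113.988 kg/day

113.988 kg/day


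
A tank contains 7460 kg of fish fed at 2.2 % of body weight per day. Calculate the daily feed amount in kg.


Feeding rate fraction = 2.2% / 100 = 0.022
Daily feed = 7460 kg * 0.022 = 164.12 kg/day

164.12 kg/day


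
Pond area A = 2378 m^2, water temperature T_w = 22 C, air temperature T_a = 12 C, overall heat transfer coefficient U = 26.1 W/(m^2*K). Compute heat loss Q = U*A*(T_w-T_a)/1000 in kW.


Temperature difference dT = 22 - 12 = 10 K
Heat loss (W) = U * A * dT = 26.1 * 2378 * 10 = 620658 W
Convert to kW: 620658 / 1000 = 620.658 kW

620.658 kW


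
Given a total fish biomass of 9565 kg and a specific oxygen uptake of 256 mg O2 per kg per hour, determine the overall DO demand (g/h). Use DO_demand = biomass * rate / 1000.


Total O2 consumption (mg/h) = 9565 kg * 256 mg/(kg*h) = 2448640 mg/h
Convert to g/h: 2448640 / 1000 = 2448.64 g/h

2448.64 g/h


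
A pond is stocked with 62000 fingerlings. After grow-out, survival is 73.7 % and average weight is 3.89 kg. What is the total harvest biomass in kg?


Survivors = 62000 * 73.7/100 = 45694 fish
Harvest biomass = survivors * W_f = 45694 * 3.89 = 177749.66 kg

177749.66 kg


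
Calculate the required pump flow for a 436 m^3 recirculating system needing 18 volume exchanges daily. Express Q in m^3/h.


Daily recirculation volume = 436 m^3 * 18 = 7848 m^3/day
Flow rate Q = daily volume / 24 h = 7848 / 24 = 327 m^3/h

327 m^3/h


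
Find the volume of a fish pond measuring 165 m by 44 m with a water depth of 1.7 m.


Base area = L * W = 165 * 44 = 7260 m^2
Volume = area * depth = 7260 * 1.7 = 12342 m^3

12342 m^3


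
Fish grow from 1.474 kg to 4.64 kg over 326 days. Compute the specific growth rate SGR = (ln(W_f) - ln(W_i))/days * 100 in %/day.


ln(W_f) = ln(4.64) = 1.5347144
ln(W_i) = ln(1.474) = 0.38797979
ln(W_f) - ln(W_i) = 1.5347144 - 0.38797979 = 1.1467346
SGR = 1.1467346 / 326 * 100 = 0.351759 %/day

0.351759 %/day


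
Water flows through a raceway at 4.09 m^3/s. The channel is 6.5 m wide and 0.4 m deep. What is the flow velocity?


Cross-sectional area = W * d = 6.5 * 0.4 = 2.6 m^2
Velocity = Q / A = 4.09 / 2.6 = 1.57308 m/s

1.57308 m/s


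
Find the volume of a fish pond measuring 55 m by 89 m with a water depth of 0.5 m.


Base area = L * W = 55 * 89 = 4895 m^2
Volume = area * depth = 4895 * 0.5 = 2447.5 m^3

2447.5 m^3


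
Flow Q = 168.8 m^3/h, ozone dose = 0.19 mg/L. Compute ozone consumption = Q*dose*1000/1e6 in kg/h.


O3 demand (mg/h) = Q * dose * 1000 = 168.8 * 0.19 * 1000 = 32072 mg/h
Convert mg to kg: 32072 / 1e6 = 0.032072 kg/h

0.032072 kg/h


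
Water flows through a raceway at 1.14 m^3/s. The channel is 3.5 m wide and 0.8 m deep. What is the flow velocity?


Cross-sectional area = W * d = 3.5 * 0.8 = 2.8 m^2
Velocity = Q / A = 1.14 / 2.8 = 0.407143 m/s

0.407143 m/s


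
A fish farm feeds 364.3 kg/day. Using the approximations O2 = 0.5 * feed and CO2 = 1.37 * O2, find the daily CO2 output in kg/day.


O2 = 364.3 * 0.5 = 182.15
CO2 = 182.15 * 1.37 = 249.5455

249.5455 kg/day


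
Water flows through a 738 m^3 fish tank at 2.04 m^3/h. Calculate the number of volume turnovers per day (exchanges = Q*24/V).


Daily flow volume = 2.04 m^3/h * 24 h = 48.96 m^3/day
Exchanges = daily flow / tank volume = 48.96 / 738 = 0.0663415 exchanges/day

0.0663415 exchanges/day


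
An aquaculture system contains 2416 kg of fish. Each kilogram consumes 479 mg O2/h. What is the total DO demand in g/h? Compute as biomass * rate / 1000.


Total O2 consumption (mg/h) = 2416 kg * 479 mg/(kg*h) = 1157264 mg/h
Convert to g/h: 1157264 / 1000 = 1157.264 g/h

1157.264 g/h


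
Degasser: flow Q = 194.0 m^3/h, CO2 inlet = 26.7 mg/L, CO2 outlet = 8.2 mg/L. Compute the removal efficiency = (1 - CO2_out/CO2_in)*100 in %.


CO2_out / CO2_in = 8.2 / 26.7 = 0.3071161
Fraction remaining = 0.3071161
efficiency = (1 - 0.3071161) * 100 = 69.2884 %

69.2884 %


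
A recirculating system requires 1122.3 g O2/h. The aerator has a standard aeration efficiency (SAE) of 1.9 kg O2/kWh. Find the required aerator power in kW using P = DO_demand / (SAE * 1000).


SAE in g O2/kWh = 1.9 * 1000 = 1900 g/kWh
P = DO_demand / SAE_g = 1122.3 / 1900 = 0.590684 kW

0.590684 kW


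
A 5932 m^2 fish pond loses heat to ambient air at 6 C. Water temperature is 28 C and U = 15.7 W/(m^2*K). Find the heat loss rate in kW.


Temperature difference dT = 28 - 6 = 22 K
Heat loss (W) = U * A * dT = 15.7 * 5932 * 22 = 2048912.8 W
Convert to kW: 2048912.8 / 1000 = 2048.9128 kW

2048.9128 kW


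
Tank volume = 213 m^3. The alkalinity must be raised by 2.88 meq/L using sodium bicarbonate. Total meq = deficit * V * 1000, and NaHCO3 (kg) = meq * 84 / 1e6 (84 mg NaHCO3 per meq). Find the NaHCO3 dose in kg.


Tank volume in L = 213 m^3 * 1000 = 213000 L
Total meq required = 2.88 meq/L * 213000 L = 613440 meq
NaHCO3 mass = 613440 meq * 84 mg/meq / 1e6 = 51.529 kg

51.529 kg


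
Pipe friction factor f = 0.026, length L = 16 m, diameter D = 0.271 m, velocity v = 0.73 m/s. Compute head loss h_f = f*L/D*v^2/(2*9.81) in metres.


v^2 = 0.73^2 = 0.5329 m^2/s^2
L/D = 16/0.271 = 59.04059
h_f = f*(L/D)*v^2/(2g) = 0.026 * 59.04059 * 0.5329 / 19.62 = 0.0416937 m

0.0416937 m


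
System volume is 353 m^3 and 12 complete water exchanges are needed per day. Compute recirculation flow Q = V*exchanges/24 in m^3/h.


Daily recirculation volume = 353 m^3 * 12 = 4236 m^3/day
Flow rate Q = daily volume / 24 h = 4236 / 24 = 176.5 m^3/h

176.5 m^3/h


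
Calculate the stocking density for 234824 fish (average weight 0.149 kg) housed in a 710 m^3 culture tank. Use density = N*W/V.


Total biomass = 234824 fish * 0.149 kg = 34988.776 kg
Density = total biomass / volume = 34988.776 / 710 = 49.28 kg/m^3

49.28 kg/m^3


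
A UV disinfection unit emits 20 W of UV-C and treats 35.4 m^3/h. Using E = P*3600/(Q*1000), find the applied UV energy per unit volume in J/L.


Energy delivered per hour = 20 W * 3600 s = 72000 J/h
Volume treated per hour = 35.4 m^3/h * 1000 = 35400 L/h
dose = 72000 / 35400 = 2.0339 J/L

2.0339 J/L


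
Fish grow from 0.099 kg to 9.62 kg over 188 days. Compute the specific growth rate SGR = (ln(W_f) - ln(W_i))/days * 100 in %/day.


ln(W_f) = ln(9.62) = 2.2638443
ln(W_i) = ln(0.099) = -2.3126354
ln(W_f) - ln(W_i) = 2.2638443 - -2.3126354 = 4.5764797
SGR = 4.5764797 / 188 * 100 = 2.4343 %/day

2.4343 %/day


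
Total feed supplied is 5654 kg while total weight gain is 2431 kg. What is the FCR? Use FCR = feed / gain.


FCR = feed consumed / weight gained
FCR = 5654 kg / 2431 kg = 2.32579

2.32579


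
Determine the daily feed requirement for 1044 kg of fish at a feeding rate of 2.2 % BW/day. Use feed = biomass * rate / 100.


Feeding rate fraction = 2.2% / 100 = 0.022
Daily feed = 1044 kg * 0.022 = 22.968 kg/day

22.968 kg/day


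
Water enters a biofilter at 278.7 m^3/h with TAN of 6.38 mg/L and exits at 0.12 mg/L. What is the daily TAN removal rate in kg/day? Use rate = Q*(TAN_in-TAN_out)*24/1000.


Concentration drop: TAN_in - TAN_out = 6.38 - 0.12 = 6.26 mg/L
Hourly TAN removed = Q * dTAN = 278.7 m^3/h * 6.26 mg/L = 1744.662 g/h  (m^3/h * mg/L = g/h)
Daily TAN removed = 1744.662 * 24 = 41871.888 g/day
Convert to kg/day: 41871.888 / 1000 = 41.871888 kg/day

41.871888 kg/day


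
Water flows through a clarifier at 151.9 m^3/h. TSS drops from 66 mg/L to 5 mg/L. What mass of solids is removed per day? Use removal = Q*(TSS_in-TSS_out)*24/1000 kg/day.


Concentration drop: TSS_in - TSS_out = 66 - 5 = 61 mg/L
Hourly solids removed = Q * dTSS = 151.9 m^3/h * 61 mg/L = 9265.9 g/h  (m^3/h * mg/L = g/h)
Daily solids removed = 9265.9 * 24 = 222381.6 g/day
Convert g to kg: 222381.6 / 1000 = 222.3816 kg/day

222.3816 kg/day


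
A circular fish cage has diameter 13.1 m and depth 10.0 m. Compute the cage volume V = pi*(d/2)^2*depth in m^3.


r = d/2 = 13.1/2 = 6.55 m
Base area = pi*r^2 = pi*6.55^2 = 134.78218 m^2
Volume = 134.78218 * 10.0 = 1347.82 m^3

1347.82 m^3


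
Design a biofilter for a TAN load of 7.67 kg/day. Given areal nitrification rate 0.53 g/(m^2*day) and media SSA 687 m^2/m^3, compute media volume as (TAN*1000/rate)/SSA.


A = 7.67*1000 / 0.53 = 14471.698 m^2
V = 14471.698 / 687 = 21.0651

21.0651 m^3


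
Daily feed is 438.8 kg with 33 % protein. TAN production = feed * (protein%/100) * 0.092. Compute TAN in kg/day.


Protein in feed = 438.8 * 33/100 = 144.804 kg/day
TAN = protein * 0.092 = 144.804 * 0.092 = 13.321968 kg/day

13.321968 kg/day


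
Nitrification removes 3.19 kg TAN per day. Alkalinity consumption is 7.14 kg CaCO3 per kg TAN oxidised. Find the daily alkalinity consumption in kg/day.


Alkalinity factor: 7.14 kg CaCO3 consumed per kg TAN nitrified
alk = 3.19 kg TAN * 7.14 = 22.7766 kg CaCO3/day

22.7766 kg CaCO3/day


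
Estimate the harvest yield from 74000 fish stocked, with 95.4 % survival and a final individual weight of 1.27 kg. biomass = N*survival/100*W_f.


Survivors = 74000 * 95.4/100 = 70596 fish
Harvest biomass = survivors * W_f = 70596 * 1.27 = 89656.92 kg

89656.92 kg


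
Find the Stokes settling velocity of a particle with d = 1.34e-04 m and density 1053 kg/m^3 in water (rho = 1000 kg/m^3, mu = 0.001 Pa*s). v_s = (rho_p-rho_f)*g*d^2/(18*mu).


Density difference: rho_p - rho_f = 1053 - 1000 = 53 kg/m^3
d^2 = (1.34e-04)^2 = 1.7956e-08 m^2
Numerator = (rho_p - rho_f) * g * d^2 = 53 * 9.81 * 1.7956e-08 = 9.3358631e-06
Denominator = 18 * mu = 18 * 0.001 = 0.018
v_s = 9.3358631e-06 / 0.018 = 5.18659e-04 m/s
Check: Re = rho_f * v_s * d / mu = 1000 * 5.18659e-04 * 1.34e-04 / 0.001 = 0.0695 < 1, so Stokes' law applies.

5.18659e-04 m/s


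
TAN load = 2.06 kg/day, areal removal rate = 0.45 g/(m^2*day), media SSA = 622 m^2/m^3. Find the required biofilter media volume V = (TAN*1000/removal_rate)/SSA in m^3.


A = 2.06*1000 / 0.45 = 4577.7778 m^2
V = 4577.7778 / 622 = 7.35977

7.35977 m^3


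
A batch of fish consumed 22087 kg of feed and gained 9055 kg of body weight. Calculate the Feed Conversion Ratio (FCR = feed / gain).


FCR = feed consumed / weight gained
FCR = 22087 kg / 9055 kg = 2.4392

2.4392


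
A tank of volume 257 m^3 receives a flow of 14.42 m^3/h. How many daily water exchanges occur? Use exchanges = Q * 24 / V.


Daily flow volume = 14.42 m^3/h * 24 h = 346.08 m^3/day
Exchanges = daily flow / tank volume = 346.08 / 257 = 1.34661 exchanges/day

1.34661 exchanges/day


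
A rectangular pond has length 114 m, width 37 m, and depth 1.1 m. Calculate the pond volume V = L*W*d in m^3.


Base area = L * W = 114 * 37 = 4218 m^2
Volume = area * depth = 4218 * 1.1 = 4639.8 m^3

4639.8 m^3


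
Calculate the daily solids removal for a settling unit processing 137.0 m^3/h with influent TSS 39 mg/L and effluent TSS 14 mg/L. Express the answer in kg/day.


Concentration drop: TSS_in - TSS_out = 39 - 14 = 25 mg/L
Hourly solids removed = Q * dTSS = 137.0 m^3/h * 25 mg/L = 3425 g/h  (m^3/h * mg/L = g/h)
Daily solids removed = 3425 * 24 = 82200 g/day
Convert g to kg: 82200 / 1000 = 82.2 kg/day

82.2 kg/day


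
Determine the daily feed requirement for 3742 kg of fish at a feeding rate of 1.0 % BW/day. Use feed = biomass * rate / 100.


Feeding rate fraction = 1.0% / 100 = 0.01
Daily feed = 3742 kg * 0.01 = 37.42 kg/day

37.42 kg/day


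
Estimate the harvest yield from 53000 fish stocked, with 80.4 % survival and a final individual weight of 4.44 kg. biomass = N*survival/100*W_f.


Survivors = 53000 * 80.4/100 = 42612 fish
Harvest biomass = survivors * W_f = 42612 * 4.44 = 189197.28 kg

189197.28 kg


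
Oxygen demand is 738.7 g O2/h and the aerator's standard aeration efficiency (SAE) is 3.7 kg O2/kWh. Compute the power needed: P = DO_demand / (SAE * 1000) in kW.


SAE in g O2/kWh = 3.7 * 1000 = 3700 g/kWh
P = DO_demand / SAE_g = 738.7 / 3700 = 0.199649 kW

0.199649 kW


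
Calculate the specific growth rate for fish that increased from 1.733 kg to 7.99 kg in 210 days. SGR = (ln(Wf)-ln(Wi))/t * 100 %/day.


ln(W_f) = ln(7.99) = 2.0781908
ln(W_i) = ln(1.733) = 0.54985401
ln(W_f) - ln(W_i) = 2.0781908 - 0.54985401 = 1.5283368
SGR = 1.5283368 / 210 * 100 = 0.727779 %/day

0.727779 %/day


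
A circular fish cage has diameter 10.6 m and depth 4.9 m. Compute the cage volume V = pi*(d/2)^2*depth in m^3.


r = d/2 = 10.6/2 = 5.3 m
Base area = pi*r^2 = pi*5.3^2 = 88.247338 m^2
Volume = 88.247338 * 4.9 = 432.412 m^3

432.412 m^3


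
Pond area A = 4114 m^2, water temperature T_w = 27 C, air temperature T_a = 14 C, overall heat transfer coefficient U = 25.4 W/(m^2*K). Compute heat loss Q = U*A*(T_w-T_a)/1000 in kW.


Temperature difference dT = 27 - 14 = 13 K
Heat loss (W) = U * A * dT = 25.4 * 4114 * 13 = 1358442.8 W
Convert to kW: 1358442.8 / 1000 = 1358.4428 kW

1358.4428 kW


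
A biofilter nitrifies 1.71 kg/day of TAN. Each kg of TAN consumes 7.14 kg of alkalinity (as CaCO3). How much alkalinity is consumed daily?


Alkalinity factor: 7.14 kg CaCO3 consumed per kg TAN nitrified
alk = 1.71 kg TAN * 7.14 = 12.2094 kg CaCO3/day

12.2094 kg CaCO3/day


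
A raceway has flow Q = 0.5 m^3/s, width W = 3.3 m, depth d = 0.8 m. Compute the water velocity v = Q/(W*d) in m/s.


Cross-sectional area = W * d = 3.3 * 0.8 = 2.64 m^2
Velocity = Q / A = 0.5 / 2.64 = 0.189394 m/s

0.189394 m/s


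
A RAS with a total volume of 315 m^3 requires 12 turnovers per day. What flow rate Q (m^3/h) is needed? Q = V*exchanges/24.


Daily recirculation volume = 315 m^3 * 12 = 3780 m^3/day
Flow rate Q = daily volume / 24 h = 3780 / 24 = 157.5 m^3/h

157.5 m^3/h


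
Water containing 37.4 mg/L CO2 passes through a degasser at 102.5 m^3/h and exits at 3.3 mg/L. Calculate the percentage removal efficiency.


CO2_out / CO2_in = 3.3 / 37.4 = 0.088235294
Fraction remaining = 0.088235294
efficiency = (1 - 0.088235294) * 100 = 91.1765 %

91.1765 %


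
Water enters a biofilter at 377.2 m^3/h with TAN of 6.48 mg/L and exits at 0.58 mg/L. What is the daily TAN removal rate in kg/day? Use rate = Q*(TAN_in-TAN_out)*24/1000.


Concentration drop: TAN_in - TAN_out = 6.48 - 0.58 = 5.9 mg/L
Hourly TAN removed = Q * dTAN = 377.2 m^3/h * 5.9 mg/L = 2225.48 g/h  (m^3/h * mg/L = g/h)
Daily TAN removed = 2225.48 * 24 = 53411.52 g/day
Convert to kg/day: 53411.52 / 1000 = 53.41152 kg/day

53.41152 kg/day


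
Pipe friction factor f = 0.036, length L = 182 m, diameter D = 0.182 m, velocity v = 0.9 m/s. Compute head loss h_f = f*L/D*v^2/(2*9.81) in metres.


v^2 = 0.9^2 = 0.81 m^2/s^2
L/D = 182/0.182 = 1000
h_f = f*(L/D)*v^2/(2g) = 0.036 * 1000 * 0.81 / 19.62 = 1.48624 m

1.48624 m


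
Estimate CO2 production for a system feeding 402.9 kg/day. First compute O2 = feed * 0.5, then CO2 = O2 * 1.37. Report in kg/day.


O2 = 402.9 * 0.5 = 201.45
CO2 = 201.45 * 1.37 = 275.9865

275.9865 kg/day


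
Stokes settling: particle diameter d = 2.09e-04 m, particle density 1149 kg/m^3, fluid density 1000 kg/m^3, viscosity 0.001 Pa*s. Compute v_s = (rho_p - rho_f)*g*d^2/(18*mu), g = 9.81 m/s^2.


Density difference: rho_p - rho_f = 1149 - 1000 = 149 kg/m^3
d^2 = (2.09e-04)^2 = 4.3681e-08 m^2
Numerator = (rho_p - rho_f) * g * d^2 = 149 * 9.81 * 4.3681e-08 = 6.3848081e-05
Denominator = 18 * mu = 18 * 0.001 = 0.018
v_s = 6.3848081e-05 / 0.018 = 0.00354712 m/s
Check: Re = rho_f * v_s * d / mu = 1000 * 0.00354712 * 2.09e-04 / 0.001 = 0.741 < 1, so Stokes' law applies.

0.00354712 m/s


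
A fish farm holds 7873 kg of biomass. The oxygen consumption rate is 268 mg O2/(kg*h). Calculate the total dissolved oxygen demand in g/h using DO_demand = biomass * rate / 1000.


Total O2 consumption (mg/h) = 7873 kg * 268 mg/(kg*h) = 2109964 mg/h
Convert to g/h: 2109964 / 1000 = 2109.964 g/h

2109.964 g/h


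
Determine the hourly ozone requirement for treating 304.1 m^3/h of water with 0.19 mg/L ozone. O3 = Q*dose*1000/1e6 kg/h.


O3 demand (mg/h) = Q * dose * 1000 = 304.1 * 0.19 * 1000 = 57779 mg/h
Convert mg to kg: 57779 / 1e6 = 0.057779 kg/h

0.057779 kg/h


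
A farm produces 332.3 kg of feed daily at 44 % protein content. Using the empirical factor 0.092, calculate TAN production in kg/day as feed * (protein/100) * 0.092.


Protein in feed = 332.3 * 44/100 = 146.212 kg/day
TAN = protein * 0.092 = 146.212 * 0.092 = 13.451504 kg/day

13.451504 kg/day


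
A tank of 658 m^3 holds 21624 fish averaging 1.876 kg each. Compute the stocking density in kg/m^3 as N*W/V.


Total biomass = 21624 fish * 1.876 kg = 40566.624 kg
Density = total biomass / volume = 40566.624 / 658 = 61.6514 kg/m^3

61.6514 kg/m^3


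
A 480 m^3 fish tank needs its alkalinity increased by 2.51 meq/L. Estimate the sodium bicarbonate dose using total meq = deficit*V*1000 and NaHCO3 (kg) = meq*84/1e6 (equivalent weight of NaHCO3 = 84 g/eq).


Tank volume in L = 480 m^3 * 1000 = 480000 L
Total meq required = 2.51 meq/L * 480000 L = 1204800 meq
NaHCO3 mass = 1204800 meq * 84 mg/meq / 1e6 = 101.203 kg

101.203 kg


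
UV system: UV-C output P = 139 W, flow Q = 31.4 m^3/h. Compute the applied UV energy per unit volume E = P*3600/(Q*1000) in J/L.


Energy delivered per hour = 139 W * 3600 s = 500400 J/h
Volume treated per hour = 31.4 m^3/h * 1000 = 31400 L/h
dose = 500400 / 31400 = 15.9363 J/L

15.9363 J/L


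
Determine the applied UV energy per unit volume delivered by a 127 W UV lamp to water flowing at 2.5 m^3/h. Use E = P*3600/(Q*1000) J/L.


Energy delivered per hour = 127 W * 3600 s = 457200 J/h
Volume treated per hour = 2.5 m^3/h * 1000 = 2500 L/h
dose = 457200 / 2500 = 182.88 J/L

182.88 J/L


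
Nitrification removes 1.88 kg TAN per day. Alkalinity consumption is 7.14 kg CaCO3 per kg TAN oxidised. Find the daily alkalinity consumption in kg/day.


Alkalinity factor: 7.14 kg CaCO3 consumed per kg TAN nitrified
alk = 1.88 kg TAN * 7.14 = 13.4232 kg CaCO3/day

13.4232 kg CaCO3/day


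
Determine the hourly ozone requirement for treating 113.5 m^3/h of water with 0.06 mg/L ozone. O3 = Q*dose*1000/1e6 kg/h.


O3 demand (mg/h) = Q * dose * 1000 = 113.5 * 0.06 * 1000 = 6810 mg/h
Convert mg to kg: 6810 / 1e6 = 0.00681 kg/h

0.00681 kg/h


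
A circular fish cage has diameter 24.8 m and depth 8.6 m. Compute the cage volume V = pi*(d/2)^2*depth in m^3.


r = d/2 = 24.8/2 = 12.4 m
Base area = pi*r^2 = pi*12.4^2 = 483.05129 m^2
Volume = 483.05129 * 8.6 = 4154.24 m^3

4154.24 m^3


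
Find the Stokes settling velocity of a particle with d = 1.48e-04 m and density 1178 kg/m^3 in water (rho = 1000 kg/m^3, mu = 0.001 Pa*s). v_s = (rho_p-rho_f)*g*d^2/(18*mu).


Density difference: rho_p - rho_f = 1178 - 1000 = 178 kg/m^3
d^2 = (1.48e-04)^2 = 2.1904e-08 m^2
Numerator = (rho_p - rho_f) * g * d^2 = 178 * 9.81 * 2.1904e-08 = 3.8248327e-05
Denominator = 18 * mu = 18 * 0.001 = 0.018
v_s = 3.8248327e-05 / 0.018 = 0.00212491 m/s
Check: Re = rho_f * v_s * d / mu = 1000 * 0.00212491 * 1.48e-04 / 0.001 = 0.314 < 1, so Stokes' law applies.

0.00212491 m/s


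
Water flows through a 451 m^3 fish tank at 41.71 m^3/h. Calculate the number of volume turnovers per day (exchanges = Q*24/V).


Daily flow volume = 41.71 m^3/h * 24 h = 1001.04 m^3/day
Exchanges = daily flow / tank volume = 1001.04 / 451 = 2.2196 exchanges/day

2.2196 exchanges/day


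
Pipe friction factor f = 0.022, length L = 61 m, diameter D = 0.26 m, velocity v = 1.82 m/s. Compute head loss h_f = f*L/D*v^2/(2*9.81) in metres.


v^2 = 1.82^2 = 3.3124 m^2/s^2
L/D = 61/0.26 = 234.61538
h_f = f*(L/D)*v^2/(2g) = 0.022 * 234.61538 * 3.3124 / 19.62 = 0.871411 m

0.871411 m


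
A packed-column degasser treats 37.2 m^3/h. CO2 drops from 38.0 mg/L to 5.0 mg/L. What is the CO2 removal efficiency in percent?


CO2_out / CO2_in = 5.0 / 38.0 = 0.13157895
Fraction remaining = 0.13157895
efficiency = (1 - 0.13157895) * 100 = 86.8421 %

86.8421 %


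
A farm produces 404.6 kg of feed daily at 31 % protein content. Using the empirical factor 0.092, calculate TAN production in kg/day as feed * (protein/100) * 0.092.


Protein in feed = 404.6 * 31/100 = 125.426 kg/day
TAN = protein * 0.092 = 125.426 * 0.092 = 11.539192 kg/day

11.539192 kg/day


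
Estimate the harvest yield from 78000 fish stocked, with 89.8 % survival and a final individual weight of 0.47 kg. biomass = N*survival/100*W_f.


Survivors = 78000 * 89.8/100 = 70044 fish
Harvest biomass = survivors * W_f = 70044 * 0.47 = 32920.68 kg

32920.68 kg


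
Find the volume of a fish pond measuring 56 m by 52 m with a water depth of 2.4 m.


Base area = L * W = 56 * 52 = 2912 m^2
Volume = area * depth = 2912 * 2.4 = 6988.8 m^3

6988.8 m^3


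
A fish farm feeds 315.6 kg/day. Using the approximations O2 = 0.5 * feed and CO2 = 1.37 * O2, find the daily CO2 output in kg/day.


O2 = 315.6 * 0.5 = 157.8
CO2 = 157.8 * 1.37 = 216.186

216.186 kg/day


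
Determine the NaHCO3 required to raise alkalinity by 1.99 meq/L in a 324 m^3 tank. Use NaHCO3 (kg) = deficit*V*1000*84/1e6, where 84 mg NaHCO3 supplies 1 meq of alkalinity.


Tank volume in L = 324 m^3 * 1000 = 324000 L
Total meq required = 1.99 meq/L * 324000 L = 644760 meq
NaHCO3 mass = 644760 meq * 84 mg/meq / 1e6 = 54.1598 kg

54.1598 kg


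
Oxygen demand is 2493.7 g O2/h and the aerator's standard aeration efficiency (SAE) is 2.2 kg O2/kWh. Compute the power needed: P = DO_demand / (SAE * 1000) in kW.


SAE in g O2/kWh = 2.2 * 1000 = 2200 g/kWh
P = DO_demand / SAE_g = 2493.7 / 2200 = 1.1335 kW

1.1335 kW


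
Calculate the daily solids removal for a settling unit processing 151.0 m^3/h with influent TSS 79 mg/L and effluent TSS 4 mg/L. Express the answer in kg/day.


Concentration drop: TSS_in - TSS_out = 79 - 4 = 75 mg/L
Hourly solids removed = Q * dTSS = 151.0 m^3/h * 75 mg/L = 11325 g/h  (m^3/h * mg/L = g/h)
Daily solids removed = 11325 * 24 = 271800 g/day
Convert g to kg: 271800 / 1000 = 271.8 kg/day

271.8 kg/day
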